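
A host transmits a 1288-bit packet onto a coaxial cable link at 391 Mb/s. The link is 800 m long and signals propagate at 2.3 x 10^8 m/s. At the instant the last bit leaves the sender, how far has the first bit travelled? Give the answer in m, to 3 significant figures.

758 m

t_tx = L/R = 1288/391000000 = 3.29412e-06 s.
Distance = s × t_tx = 2.3e+08 × 3.29412e-06 = 758 m.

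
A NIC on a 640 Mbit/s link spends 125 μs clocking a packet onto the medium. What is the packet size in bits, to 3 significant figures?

L = R × t_tx = 640000000 b/s × 0.000125 s = 80000 bits.

80000 bits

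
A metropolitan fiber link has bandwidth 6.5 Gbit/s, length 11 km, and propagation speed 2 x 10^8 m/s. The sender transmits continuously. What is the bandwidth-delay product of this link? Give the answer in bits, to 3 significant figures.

358000 bits

Propagation delay = 11000 / 200000000 = 5.5e-05 s.
BDP = R × t_prop = 6500000000 × 5.5e-05 = 357500 bits.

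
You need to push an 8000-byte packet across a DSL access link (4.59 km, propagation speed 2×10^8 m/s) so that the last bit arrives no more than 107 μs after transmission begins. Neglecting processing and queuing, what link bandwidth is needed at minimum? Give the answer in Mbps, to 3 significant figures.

L = 64000 bits.
Propagation delay = 4590 / 200000000 = 22.95 μs.
Transmission budget = 107 − 22.95 = 84.05 μs.
R ≥ L / t_tx = 64000 bits / 8.405e-05 s = 761 Mbps.

761 Mbps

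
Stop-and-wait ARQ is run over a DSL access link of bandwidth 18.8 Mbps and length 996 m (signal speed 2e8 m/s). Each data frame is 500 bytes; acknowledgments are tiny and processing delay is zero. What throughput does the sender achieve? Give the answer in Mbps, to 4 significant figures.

t_tx = L/R = 4000/18800000 = 0.000212766 s.
t_prop = 996/200000000 = 4.98e-06 s; RTT = 9.96e-06 s.
Cycle = t_tx + RTT = 0.000222726 s.
Throughput = L / cycle = 4000 / 0.000222726 = 17.96 Mbps.

17.96 Mbps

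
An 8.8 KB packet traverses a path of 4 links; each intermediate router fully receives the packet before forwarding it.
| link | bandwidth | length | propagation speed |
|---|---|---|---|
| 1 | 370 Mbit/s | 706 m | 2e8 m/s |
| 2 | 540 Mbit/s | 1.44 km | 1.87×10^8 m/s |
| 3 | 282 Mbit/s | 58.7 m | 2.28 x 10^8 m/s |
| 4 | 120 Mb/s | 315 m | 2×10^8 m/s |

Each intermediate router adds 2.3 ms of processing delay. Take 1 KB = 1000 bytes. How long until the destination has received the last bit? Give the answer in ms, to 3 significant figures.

8.07 ms

L = 70400 bits.
Transmission delays (L/R per hop): 0.19027, 0.13037, 0.249645, 0.586667 ms; sum = 1.15695 ms.
Propagation delays (d/s per hop): 0.00353, 0.00770053, 0.000257456, 0.001575 ms; sum = 0.013063 ms.
Processing at 3 router(s): 3 × 2.3 ms = 6.9 ms.
End-to-end = 8.07 ms.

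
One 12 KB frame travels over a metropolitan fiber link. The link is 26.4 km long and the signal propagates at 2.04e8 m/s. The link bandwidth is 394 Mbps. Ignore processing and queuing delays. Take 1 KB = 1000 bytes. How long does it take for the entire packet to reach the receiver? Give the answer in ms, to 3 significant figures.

0.373 ms

L = 96000 bits.
Transmission delay = L/R = 96000 / 394000000 = 0.243655 ms.
Propagation delay = d/s = 26400 m / 204000000 m/s = 0.129412 ms.
Total = 0.373 ms.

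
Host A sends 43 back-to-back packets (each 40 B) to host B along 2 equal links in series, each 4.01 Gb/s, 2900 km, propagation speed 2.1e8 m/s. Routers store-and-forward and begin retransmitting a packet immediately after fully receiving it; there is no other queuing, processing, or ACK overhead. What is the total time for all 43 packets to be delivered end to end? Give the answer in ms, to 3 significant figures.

Per-hop transmission t_tx = L/R = 320/4010000000 = 7.98005e-05 ms.
Per-hop propagation t_prop = 2900000/210000000 = 13.8095 ms.
Pipeline fill: first packet needs 2·t_tx to clear all hops; remaining 42 packets each add one t_tx.
Total = (2+43-1)·t_tx + 2·t_prop = 44·7.98005e-05 + 2·13.8095 = 27.6 ms.

27.6 ms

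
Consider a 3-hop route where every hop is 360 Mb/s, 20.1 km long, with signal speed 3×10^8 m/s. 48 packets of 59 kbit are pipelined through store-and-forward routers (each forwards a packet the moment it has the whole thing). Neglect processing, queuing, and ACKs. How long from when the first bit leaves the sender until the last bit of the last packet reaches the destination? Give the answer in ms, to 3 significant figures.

8.40 ms

Per-hop transmission t_tx = L/R = 59000/360000000 = 0.163889 ms.
Per-hop propagation t_prop = 20100/300000000 = 0.067 ms.
Pipeline fill: first packet needs 3·t_tx to clear all hops; remaining 47 packets each add one t_tx.
Total = (3+48-1)·t_tx + 3·t_prop = 50·0.163889 + 3·0.067 = 8.40 ms.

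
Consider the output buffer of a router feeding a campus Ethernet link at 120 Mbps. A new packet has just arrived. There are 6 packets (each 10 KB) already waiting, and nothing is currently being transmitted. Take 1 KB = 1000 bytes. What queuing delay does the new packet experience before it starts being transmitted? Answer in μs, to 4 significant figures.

4000 μs

Each queued packet: L/R = 80000/120000000 = 666.667 μs.
6 queued → 4000 μs.
Queuing delay = 4000 μs.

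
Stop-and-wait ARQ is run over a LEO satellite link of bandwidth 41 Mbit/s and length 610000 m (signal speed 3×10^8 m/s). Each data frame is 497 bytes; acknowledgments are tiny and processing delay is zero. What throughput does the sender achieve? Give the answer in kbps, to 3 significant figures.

955 kbps

t_tx = L/R = 3976/41000000 = 9.69756e-05 s.
t_prop = 610000/300000000 = 0.00203333 s; RTT = 0.00406667 s.
Cycle = t_tx + RTT = 0.00416364 s.
Throughput = L / cycle = 3976 / 0.00416364 = 955 kbps.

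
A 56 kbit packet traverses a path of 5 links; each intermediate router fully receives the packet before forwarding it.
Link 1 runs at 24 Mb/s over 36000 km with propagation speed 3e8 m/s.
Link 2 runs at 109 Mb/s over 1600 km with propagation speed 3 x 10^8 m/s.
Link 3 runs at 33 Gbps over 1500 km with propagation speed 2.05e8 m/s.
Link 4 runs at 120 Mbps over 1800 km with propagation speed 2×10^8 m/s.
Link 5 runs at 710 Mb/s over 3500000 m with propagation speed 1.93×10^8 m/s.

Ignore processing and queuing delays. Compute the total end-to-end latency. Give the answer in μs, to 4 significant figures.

L = 56000 bits.
Transmission delays (L/R per hop): 2333.33, 513.761, 1.69697, 466.667, 78.8732 μs; sum = 3394.33 μs.
Propagation delays (d/s per hop): 120000, 5333.33, 7317.07, 9000, 18134.7 μs; sum = 159785 μs.
End-to-end = 163200 μs.

163200 μs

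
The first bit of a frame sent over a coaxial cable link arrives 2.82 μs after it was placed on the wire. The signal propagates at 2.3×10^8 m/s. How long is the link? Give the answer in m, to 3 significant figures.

d = s × t_prop = 2.3e+08 × 2.82e-06 = 649 m.

649 m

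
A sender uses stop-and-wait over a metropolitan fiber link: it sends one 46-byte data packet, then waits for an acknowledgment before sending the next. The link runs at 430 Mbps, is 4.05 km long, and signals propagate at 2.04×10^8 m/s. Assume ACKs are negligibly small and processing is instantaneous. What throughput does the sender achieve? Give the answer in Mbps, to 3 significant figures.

9.07 Mbps

t_tx = L/R = 368/430000000 = 8.55814e-07 s.
t_prop = 4050/204000000 = 1.98529e-05 s; RTT = 3.97059e-05 s.
Cycle = t_tx + RTT = 4.05617e-05 s.
Throughput = L / cycle = 368 / 4.05617e-05 = 9.07 Mbps.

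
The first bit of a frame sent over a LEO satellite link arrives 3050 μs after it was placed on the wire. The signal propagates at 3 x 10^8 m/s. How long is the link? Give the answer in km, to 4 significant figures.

d = s × t_prop = 300000000 × 0.00305 = 915.0 km.

915.0 km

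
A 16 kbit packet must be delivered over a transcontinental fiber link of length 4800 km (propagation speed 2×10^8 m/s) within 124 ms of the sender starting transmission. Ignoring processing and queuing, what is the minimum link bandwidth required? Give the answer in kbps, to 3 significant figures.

Propagation delay = 4800000 / 200000000 = 24 ms.
Transmission budget = 124 − 24 = 100 ms.
R ≥ L / t_tx = 16000 bits / 0.1 s = 160 kbps.

160 kbps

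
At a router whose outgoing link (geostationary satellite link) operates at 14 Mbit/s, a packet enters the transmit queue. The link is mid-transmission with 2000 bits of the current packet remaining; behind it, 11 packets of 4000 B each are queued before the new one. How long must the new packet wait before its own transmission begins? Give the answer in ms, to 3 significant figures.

Each queued packet: L/R = 32000/14000000 = 2.28571 ms.
11 queued → 25.1429 ms.
Plus remaining 2000 bits of current packet: 0.142857 ms.
Queuing delay = 25.3 ms.

25.3 ms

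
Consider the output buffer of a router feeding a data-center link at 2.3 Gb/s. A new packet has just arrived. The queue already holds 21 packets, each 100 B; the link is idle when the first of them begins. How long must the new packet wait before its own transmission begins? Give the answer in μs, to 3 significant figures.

7.30 μs

Each queued packet: L/R = 800/2300000000 = 0.347826 μs.
21 queued → 7.30435 μs.
Queuing delay = 7.30 μs.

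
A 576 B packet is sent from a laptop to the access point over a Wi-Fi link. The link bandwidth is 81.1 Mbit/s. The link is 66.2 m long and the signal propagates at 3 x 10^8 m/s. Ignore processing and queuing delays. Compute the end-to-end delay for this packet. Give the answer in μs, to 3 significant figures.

L = 576 × 8 = 4608 bits.
Transmission delay = L/R = 4608 / 81100000 = 56.8187 μs.
Propagation delay = d/s = 66.2 m / 300000000 m/s = 0.220667 μs.
Total = 57.0 μs.

57.0 μs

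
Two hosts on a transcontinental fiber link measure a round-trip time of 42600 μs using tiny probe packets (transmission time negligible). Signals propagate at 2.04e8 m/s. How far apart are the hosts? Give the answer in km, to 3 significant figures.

One-way propagation = RTT/2 = 21300 μs.
d = s × t = 204000000 × 0.0213 = 4350 km.

4350 km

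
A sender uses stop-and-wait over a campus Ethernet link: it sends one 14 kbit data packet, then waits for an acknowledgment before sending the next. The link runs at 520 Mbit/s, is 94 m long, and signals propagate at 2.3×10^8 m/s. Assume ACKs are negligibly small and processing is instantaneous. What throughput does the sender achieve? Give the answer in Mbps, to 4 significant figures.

t_tx = L/R = 14000/520000000 = 2.69231e-05 s.
t_prop = 94/2.3e+08 = 4.08696e-07 s; RTT = 8.17391e-07 s.
Cycle = t_tx + RTT = 2.77405e-05 s.
Throughput = L / cycle = 14000 / 2.77405e-05 = 504.7 Mbps.

504.7 Mbps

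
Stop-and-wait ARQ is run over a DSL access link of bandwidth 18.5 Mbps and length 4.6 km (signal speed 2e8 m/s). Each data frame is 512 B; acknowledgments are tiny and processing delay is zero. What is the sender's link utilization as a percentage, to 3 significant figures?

t_tx = L/R = 4096/18500000 = 0.000221405 s.
t_prop = 4600/200000000 = 2.3e-05 s; RTT = 4.6e-05 s.
Cycle = t_tx + RTT = 0.000267405 s.
Utilization = t_tx / cycle = 0.000221405/0.000267405 = 82.8 %.

82.8 %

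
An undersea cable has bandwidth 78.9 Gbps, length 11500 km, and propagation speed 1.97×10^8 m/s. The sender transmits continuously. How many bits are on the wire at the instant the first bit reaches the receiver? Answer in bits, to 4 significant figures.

Propagation delay = 11500000 / 197000000 = 0.0583756 s.
BDP = R × t_prop = 78900000000 × 0.0583756 = 4605840000 bits.

4606000000 bits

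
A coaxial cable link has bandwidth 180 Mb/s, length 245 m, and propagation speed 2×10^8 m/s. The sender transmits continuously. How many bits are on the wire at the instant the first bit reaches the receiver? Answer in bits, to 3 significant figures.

Propagation delay = 245 / 200000000 = 1.225e-06 s.
BDP = R × t_prop = 180000000 × 1.225e-06 = 220.5 bits.

221 bits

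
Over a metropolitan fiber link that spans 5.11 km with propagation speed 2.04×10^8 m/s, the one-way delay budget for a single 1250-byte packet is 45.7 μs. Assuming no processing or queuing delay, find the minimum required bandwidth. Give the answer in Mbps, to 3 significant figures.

484 Mbps

L = 10000 bits.
Propagation delay = 5110 / 204000000 = 25.049 μs.
Transmission budget = 45.7 − 25.049 = 20.651 μs.
R ≥ L / t_tx = 10000 bits / 2.0651e-05 s = 484 Mbps.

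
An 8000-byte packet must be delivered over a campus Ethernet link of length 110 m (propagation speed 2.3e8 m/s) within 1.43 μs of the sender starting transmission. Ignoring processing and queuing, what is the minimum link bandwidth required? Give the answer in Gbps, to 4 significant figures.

L = 64000 bits.
Propagation delay = 110 / 2.3e+08 = 0.478261 μs.
Transmission budget = 1.43 − 0.478261 = 0.951739 μs.
R ≥ L / t_tx = 64000 bits / 9.51739e-07 s = 67.25 Gbps.

67.25 Gbps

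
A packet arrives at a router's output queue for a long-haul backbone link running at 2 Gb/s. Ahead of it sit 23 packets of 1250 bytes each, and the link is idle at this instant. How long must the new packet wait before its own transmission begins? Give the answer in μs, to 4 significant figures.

115.0 μs

Each queued packet: L/R = 10000/2000000000 = 5 μs.
23 queued → 115 μs.
Queuing delay = 115.0 μs.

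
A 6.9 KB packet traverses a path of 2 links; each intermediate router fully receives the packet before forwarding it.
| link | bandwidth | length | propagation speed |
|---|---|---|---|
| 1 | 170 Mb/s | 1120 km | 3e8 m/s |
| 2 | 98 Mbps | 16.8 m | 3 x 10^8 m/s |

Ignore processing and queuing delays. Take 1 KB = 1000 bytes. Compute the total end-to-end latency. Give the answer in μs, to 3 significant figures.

4620 μs

L = 55200 bits.
Transmission delays (L/R per hop): 324.706, 563.265 μs; sum = 887.971 μs.
Propagation delays (d/s per hop): 3733.33, 0.056 μs; sum = 3733.39 μs.
End-to-end = 4620 μs.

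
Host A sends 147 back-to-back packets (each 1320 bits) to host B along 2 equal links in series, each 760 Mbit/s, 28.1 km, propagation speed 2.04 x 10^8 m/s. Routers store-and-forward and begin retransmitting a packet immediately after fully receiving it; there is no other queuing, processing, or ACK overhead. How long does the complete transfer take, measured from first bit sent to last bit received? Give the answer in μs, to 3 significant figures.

533 μs

Per-hop transmission t_tx = L/R = 1320/760000000 = 1.73684 μs.
Per-hop propagation t_prop = 28100/204000000 = 137.745 μs.
Pipeline fill: first packet needs 2·t_tx to clear all hops; remaining 146 packets each add one t_tx.
Total = (2+147-1)·t_tx + 2·t_prop = 148·1.73684 + 2·137.745 = 533 μs.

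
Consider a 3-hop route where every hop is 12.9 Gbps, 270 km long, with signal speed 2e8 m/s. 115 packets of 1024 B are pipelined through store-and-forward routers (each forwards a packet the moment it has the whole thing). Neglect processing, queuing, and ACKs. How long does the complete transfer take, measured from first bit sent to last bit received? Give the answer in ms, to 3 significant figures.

4.12 ms

Per-hop transmission t_tx = L/R = 8192/12900000000 = 0.000635039 ms.
Per-hop propagation t_prop = 270000/200000000 = 1.35 ms.
Pipeline fill: first packet needs 3·t_tx to clear all hops; remaining 114 packets each add one t_tx.
Total = (3+115-1)·t_tx + 3·t_prop = 117·0.000635039 + 3·1.35 = 4.12 ms.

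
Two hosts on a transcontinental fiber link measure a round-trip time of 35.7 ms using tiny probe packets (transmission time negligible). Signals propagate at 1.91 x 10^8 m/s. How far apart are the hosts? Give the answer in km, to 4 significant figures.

3409 km

One-way propagation = RTT/2 = 17.85 ms.
d = s × t = 191000000 × 0.01785 = 3409 km.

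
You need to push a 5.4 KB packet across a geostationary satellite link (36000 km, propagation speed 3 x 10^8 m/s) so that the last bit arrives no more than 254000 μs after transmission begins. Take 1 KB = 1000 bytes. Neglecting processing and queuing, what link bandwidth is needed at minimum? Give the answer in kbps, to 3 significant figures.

L = 43200 bits.
Propagation delay = 36000000 / 300000000 = 120000 μs.
Transmission budget = 254000 − 120000 = 134000 μs.
R ≥ L / t_tx = 43200 bits / 0.134 s = 322 kbps.

322 kbps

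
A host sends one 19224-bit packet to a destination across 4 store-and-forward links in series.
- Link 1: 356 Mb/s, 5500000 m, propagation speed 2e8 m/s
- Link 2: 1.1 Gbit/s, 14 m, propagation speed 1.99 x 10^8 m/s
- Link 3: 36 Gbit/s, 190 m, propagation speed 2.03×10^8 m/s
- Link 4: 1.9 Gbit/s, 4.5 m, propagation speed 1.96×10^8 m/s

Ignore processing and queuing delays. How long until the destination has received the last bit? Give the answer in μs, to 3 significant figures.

Transmission delays (L/R per hop): 54, 17.4764, 0.534, 10.1179 μs; sum = 82.1283 μs.
Propagation delays (d/s per hop): 27500, 0.0703518, 0.935961, 0.0229592 μs; sum = 27501 μs.
End-to-end = 27600 μs.

27600 μs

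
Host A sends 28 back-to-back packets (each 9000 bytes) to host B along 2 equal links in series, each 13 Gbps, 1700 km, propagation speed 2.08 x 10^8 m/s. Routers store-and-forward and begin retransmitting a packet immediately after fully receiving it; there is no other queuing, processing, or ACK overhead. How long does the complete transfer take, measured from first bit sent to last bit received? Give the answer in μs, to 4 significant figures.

Per-hop transmission t_tx = L/R = 72000/13000000000 = 5.53846 μs.
Per-hop propagation t_prop = 1700000/208000000 = 8173.08 μs.
Pipeline fill: first packet needs 2·t_tx to clear all hops; remaining 27 packets each add one t_tx.
Total = (2+28-1)·t_tx + 2·t_prop = 29·5.53846 + 2·8173.08 = 16510 μs.

16510 μs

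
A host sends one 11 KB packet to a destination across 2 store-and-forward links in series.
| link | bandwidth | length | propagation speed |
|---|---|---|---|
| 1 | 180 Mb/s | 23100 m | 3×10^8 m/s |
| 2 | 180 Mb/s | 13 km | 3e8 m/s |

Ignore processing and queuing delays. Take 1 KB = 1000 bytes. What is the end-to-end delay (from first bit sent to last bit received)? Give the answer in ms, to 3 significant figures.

L = 88000 bits.
Transmission delay per hop = L/R = 88000/180000000 = 0.488889 ms; 2 hops → 0.977778 ms.
Propagation delays (d/s per hop): 0.077, 0.0433333 ms; sum = 0.120333 ms.
End-to-end = 1.10 ms.

1.10 ms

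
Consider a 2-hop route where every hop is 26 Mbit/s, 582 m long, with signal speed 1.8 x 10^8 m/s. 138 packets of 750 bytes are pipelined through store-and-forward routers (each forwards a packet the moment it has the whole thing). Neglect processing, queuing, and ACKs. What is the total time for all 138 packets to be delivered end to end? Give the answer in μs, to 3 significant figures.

Per-hop transmission t_tx = L/R = 6000/26000000 = 230.769 μs.
Per-hop propagation t_prop = 582/180000000 = 3.23333 μs.
Pipeline fill: first packet needs 2·t_tx to clear all hops; remaining 137 packets each add one t_tx.
Total = (2+138-1)·t_tx + 2·t_prop = 139·230.769 + 2·3.23333 = 32100 μs.

32100 μs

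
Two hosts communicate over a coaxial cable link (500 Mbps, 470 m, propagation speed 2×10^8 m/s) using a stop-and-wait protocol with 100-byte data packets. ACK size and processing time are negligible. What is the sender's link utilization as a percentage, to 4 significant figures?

25.40 %

t_tx = L/R = 800/500000000 = 1.6e-06 s.
t_prop = 470/200000000 = 2.35e-06 s; RTT = 4.7e-06 s.
Cycle = t_tx + RTT = 6.3e-06 s.
Utilization = t_tx / cycle = 1.6e-06/6.3e-06 = 25.40 %.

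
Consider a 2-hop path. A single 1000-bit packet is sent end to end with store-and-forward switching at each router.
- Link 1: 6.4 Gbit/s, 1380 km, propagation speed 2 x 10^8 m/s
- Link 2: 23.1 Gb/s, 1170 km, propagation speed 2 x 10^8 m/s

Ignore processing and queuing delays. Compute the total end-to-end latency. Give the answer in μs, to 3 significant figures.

12800 μs

Transmission delays (L/R per hop): 0.15625, 0.04329 μs; sum = 0.19954 μs.
Propagation delays (d/s per hop): 6900, 5850 μs; sum = 12750 μs.
End-to-end = 12800 μs.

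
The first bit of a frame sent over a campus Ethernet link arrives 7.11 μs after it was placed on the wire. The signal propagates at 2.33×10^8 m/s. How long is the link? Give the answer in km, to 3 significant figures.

1.66 km

d = s × t_prop = 233000000 × 7.11e-06 = 1.66 km.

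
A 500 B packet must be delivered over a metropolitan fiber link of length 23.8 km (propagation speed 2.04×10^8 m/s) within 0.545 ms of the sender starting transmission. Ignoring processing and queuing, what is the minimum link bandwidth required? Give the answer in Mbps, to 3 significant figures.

9.34 Mbps

L = 4000 bits.
Propagation delay = 23800 / 204000000 = 0.116667 ms.
Transmission budget = 0.545 − 0.116667 = 0.428333 ms.
R ≥ L / t_tx = 4000 bits / 0.000428333 s = 9.34 Mbps.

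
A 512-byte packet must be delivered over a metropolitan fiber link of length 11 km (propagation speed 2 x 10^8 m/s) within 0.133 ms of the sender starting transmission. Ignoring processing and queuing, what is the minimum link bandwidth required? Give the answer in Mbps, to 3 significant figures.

52.5 Mbps

L = 4096 bits.
Propagation delay = 11000 / 200000000 = 0.055 ms.
Transmission budget = 0.133 − 0.055 = 0.078 ms.
R ≥ L / t_tx = 4096 bits / 7.8e-05 s = 52.5 Mbps.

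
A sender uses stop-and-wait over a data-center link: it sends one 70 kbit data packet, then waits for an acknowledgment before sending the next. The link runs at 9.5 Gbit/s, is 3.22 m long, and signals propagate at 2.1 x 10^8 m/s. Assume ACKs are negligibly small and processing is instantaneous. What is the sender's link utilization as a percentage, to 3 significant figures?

t_tx = L/R = 70000/9500000000 = 7.36842e-06 s.
t_prop = 3.22/210000000 = 1.53333e-08 s; RTT = 3.06667e-08 s.
Cycle = t_tx + RTT = 7.39909e-06 s.
Utilization = t_tx / cycle = 7.36842e-06/7.39909e-06 = 99.6 %.

99.6 %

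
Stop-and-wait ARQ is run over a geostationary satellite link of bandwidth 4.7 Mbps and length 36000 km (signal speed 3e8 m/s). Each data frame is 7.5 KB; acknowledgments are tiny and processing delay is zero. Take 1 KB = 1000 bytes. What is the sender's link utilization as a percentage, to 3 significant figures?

5.05 %

t_tx = L/R = 60000/4700000 = 0.012766 s.
t_prop = 36000000/300000000 = 0.12 s; RTT = 0.24 s.
Cycle = t_tx + RTT = 0.252766 s.
Utilization = t_tx / cycle = 0.012766/0.252766 = 5.05 %.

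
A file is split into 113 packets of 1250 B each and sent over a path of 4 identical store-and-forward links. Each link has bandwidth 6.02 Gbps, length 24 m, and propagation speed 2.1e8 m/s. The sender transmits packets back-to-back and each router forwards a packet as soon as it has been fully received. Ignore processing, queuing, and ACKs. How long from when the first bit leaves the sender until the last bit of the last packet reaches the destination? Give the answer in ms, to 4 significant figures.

Per-hop transmission t_tx = L/R = 10000/6020000000 = 0.00166113 ms.
Per-hop propagation t_prop = 24/210000000 = 0.000114286 ms.
Pipeline fill: first packet needs 4·t_tx to clear all hops; remaining 112 packets each add one t_tx.
Total = (4+113-1)·t_tx + 4·t_prop = 116·0.00166113 + 4·0.000114286 = 0.1931 ms.

0.1931 ms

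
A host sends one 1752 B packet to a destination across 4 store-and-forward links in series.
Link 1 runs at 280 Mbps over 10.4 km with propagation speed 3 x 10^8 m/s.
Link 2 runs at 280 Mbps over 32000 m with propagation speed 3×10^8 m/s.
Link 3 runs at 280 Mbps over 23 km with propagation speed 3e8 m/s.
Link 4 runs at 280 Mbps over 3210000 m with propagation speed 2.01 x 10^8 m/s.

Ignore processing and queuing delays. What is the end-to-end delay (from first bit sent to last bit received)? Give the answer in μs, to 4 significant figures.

L = 1752 × 8 = 14016 bits.
Transmission delay per hop = L/R = 14016/280000000 = 50.0571 μs; 4 hops → 200.229 μs.
Propagation delays (d/s per hop): 34.6667, 106.667, 76.6667, 15970.1 μs; sum = 16188.1 μs.
End-to-end = 16390 μs.

16390 μs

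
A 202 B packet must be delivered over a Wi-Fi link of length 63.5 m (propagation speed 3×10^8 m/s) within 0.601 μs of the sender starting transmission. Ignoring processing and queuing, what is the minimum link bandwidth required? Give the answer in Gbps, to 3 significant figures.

L = 1616 bits.
Propagation delay = 63.5 / 300000000 = 0.211667 μs.
Transmission budget = 0.601 − 0.211667 = 0.389333 μs.
R ≥ L / t_tx = 1616 bits / 3.89333e-07 s = 4.15 Gbps.

4.15 Gbps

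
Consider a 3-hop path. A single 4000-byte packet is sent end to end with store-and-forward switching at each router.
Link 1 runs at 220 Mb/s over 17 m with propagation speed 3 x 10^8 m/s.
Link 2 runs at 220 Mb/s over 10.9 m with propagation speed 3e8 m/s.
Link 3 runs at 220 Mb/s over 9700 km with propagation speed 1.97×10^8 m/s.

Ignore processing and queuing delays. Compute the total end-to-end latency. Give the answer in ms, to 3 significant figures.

L = 4000 × 8 = 32000 bits.
Transmission delay per hop = L/R = 32000/220000000 = 0.145455 ms; 3 hops → 0.436364 ms.
Propagation delays (d/s per hop): 5.66667e-05, 3.63333e-05, 49.2386 ms; sum = 49.2387 ms.
End-to-end = 49.7 ms.

49.7 ms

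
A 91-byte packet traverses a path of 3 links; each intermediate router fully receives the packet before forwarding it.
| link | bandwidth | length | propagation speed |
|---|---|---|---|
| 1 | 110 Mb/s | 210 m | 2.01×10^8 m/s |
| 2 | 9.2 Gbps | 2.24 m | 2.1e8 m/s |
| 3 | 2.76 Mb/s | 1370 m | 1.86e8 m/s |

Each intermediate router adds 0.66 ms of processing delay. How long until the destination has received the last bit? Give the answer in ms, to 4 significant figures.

L = 91 × 8 = 728 bits.
Transmission delays (L/R per hop): 0.00661818, 7.91304e-05, 0.263768 ms; sum = 0.270465 ms.
Propagation delays (d/s per hop): 0.00104478, 1.06667e-05, 0.00736559 ms; sum = 0.00842103 ms.
Processing at 2 router(s): 2 × 0.66 ms = 1.32 ms.
End-to-end = 1.599 ms.

1.599 ms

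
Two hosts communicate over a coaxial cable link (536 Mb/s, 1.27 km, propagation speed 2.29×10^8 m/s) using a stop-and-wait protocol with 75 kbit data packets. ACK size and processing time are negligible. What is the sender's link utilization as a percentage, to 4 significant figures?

92.66 %

t_tx = L/R = 75000/536000000 = 0.000139925 s.
t_prop = 1270/229000000 = 5.54585e-06 s; RTT = 1.10917e-05 s.
Cycle = t_tx + RTT = 0.000151017 s.
Utilization = t_tx / cycle = 0.000139925/0.000151017 = 92.66 %.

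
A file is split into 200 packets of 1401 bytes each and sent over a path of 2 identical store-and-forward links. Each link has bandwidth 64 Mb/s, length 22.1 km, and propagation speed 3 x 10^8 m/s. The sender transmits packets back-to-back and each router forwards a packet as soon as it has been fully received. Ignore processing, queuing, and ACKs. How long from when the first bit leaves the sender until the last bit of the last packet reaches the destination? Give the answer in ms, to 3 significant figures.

Per-hop transmission t_tx = L/R = 11208/64000000 = 0.175125 ms.
Per-hop propagation t_prop = 22100/300000000 = 0.0736667 ms.
Pipeline fill: first packet needs 2·t_tx to clear all hops; remaining 199 packets each add one t_tx.
Total = (2+200-1)·t_tx + 2·t_prop = 201·0.175125 + 2·0.0736667 = 35.3 ms.

35.3 ms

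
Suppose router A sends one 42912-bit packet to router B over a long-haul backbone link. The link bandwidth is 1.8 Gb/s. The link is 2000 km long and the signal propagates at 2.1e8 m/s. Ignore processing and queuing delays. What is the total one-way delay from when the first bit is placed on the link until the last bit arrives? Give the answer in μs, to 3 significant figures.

Transmission delay = L/R = 42912 / 1800000000 = 23.84 μs.
Propagation delay = d/s = 2000000 m / 210000000 m/s = 9523.81 μs.
Total = 9550 μs.

9550 μs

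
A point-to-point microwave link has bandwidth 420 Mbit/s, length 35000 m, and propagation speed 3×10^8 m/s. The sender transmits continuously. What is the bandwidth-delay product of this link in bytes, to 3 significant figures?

6130 bytes

Propagation delay = 35000 / 300000000 = 0.000116667 s.
BDP = R × t_prop = 420000000 × 0.000116667 = 49000 bits.
In bytes: 49000/8 = 6130 bytes.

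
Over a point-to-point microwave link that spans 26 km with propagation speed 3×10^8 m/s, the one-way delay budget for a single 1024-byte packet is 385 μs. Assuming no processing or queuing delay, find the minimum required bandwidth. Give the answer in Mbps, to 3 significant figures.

27.5 Mbps

L = 8192 bits.
Propagation delay = 26000 / 300000000 = 86.6667 μs.
Transmission budget = 385 − 86.6667 = 298.333 μs.
R ≥ L / t_tx = 8192 bits / 0.000298333 s = 27.5 Mbps.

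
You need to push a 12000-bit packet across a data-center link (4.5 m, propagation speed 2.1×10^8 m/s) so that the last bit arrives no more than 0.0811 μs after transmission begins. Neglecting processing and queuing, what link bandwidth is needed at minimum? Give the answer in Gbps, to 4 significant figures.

201.1 Gbps

Propagation delay = 4.5 / 210000000 = 0.0214286 μs.
Transmission budget = 0.0811 − 0.0214286 = 0.0596714 μs.
R ≥ L / t_tx = 12000 bits / 5.96714e-08 s = 201.1 Gbps.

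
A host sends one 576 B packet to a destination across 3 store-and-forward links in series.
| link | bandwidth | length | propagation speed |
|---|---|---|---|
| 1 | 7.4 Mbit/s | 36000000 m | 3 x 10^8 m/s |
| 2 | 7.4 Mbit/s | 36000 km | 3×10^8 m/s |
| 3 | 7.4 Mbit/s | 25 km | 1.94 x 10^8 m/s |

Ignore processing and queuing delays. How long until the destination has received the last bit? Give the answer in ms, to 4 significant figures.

242.0 ms

L = 576 × 8 = 4608 bits.
Transmission delay per hop = L/R = 4608/7400000 = 0.622703 ms; 3 hops → 1.86811 ms.
Propagation delays (d/s per hop): 120, 120, 0.128866 ms; sum = 240.129 ms.
End-to-end = 242.0 ms.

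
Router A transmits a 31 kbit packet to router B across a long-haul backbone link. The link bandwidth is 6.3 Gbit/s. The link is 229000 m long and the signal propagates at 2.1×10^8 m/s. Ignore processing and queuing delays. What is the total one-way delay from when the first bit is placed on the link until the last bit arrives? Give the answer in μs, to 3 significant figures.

L = 31000 bits.
Transmission delay = L/R = 31000 / 6300000000 = 4.92063 μs.
Propagation delay = d/s = 229000 m / 210000000 m/s = 1090.48 μs.
Total = 1100 μs.

1100 μs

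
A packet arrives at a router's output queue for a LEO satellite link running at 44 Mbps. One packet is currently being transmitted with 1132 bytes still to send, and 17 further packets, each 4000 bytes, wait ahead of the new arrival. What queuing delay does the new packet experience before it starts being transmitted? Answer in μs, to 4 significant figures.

Each queued packet: L/R = 32000/44000000 = 727.273 μs.
17 queued → 12363.6 μs.
Plus remaining 9056 bits of current packet: 205.818 μs.
Queuing delay = 12570 μs.

12570 μs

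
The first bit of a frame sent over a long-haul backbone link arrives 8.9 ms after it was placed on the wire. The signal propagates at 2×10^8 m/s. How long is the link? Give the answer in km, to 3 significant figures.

1780 km

d = s × t_prop = 200000000 × 0.0089 = 1780 km.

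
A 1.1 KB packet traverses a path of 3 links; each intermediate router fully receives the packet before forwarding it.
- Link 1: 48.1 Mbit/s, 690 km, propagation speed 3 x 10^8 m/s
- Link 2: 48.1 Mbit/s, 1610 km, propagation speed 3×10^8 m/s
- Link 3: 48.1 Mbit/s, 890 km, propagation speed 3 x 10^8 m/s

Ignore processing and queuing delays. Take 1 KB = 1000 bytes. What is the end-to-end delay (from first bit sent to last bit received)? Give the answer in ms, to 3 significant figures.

11.2 ms

L = 8800 bits.
Transmission delay per hop = L/R = 8800/48100000 = 0.182952 ms; 3 hops → 0.548857 ms.
Propagation delays (d/s per hop): 2.3, 5.36667, 2.96667 ms; sum = 10.6333 ms.
End-to-end = 11.2 ms.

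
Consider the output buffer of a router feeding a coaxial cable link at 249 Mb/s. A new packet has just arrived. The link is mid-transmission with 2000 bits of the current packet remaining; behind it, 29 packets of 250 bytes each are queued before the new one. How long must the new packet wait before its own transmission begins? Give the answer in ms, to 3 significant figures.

0.241 ms

Each queued packet: L/R = 2000/249000000 = 0.00803213 ms.
29 queued → 0.232932 ms.
Plus remaining 2000 bits of current packet: 0.00803213 ms.
Queuing delay = 0.241 ms.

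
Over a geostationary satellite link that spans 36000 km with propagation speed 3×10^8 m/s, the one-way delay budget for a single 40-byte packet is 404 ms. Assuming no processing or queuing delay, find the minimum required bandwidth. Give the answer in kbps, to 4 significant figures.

1.127 kbps

L = 320 bits.
Propagation delay = 36000000 / 300000000 = 120 ms.
Transmission budget = 404 − 120 = 284 ms.
R ≥ L / t_tx = 320 bits / 0.284 s = 1.127 kbps.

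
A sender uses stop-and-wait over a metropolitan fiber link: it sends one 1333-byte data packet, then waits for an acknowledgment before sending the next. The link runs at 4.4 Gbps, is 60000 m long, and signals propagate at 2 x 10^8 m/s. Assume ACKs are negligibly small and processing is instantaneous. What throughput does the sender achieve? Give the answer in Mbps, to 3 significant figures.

t_tx = L/R = 10664/4400000000 = 2.42364e-06 s.
t_prop = 60000/200000000 = 0.0003 s; RTT = 0.0006 s.
Cycle = t_tx + RTT = 0.000602424 s.
Throughput = L / cycle = 10664 / 0.000602424 = 17.7 Mbps.

17.7 Mbps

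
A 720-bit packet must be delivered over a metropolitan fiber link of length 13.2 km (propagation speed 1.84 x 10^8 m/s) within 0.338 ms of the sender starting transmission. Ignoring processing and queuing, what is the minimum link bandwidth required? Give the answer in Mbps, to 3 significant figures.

2.70 Mbps

Propagation delay = 13200 / 184000000 = 0.0717391 ms.
Transmission budget = 0.338 − 0.0717391 = 0.266261 ms.
R ≥ L / t_tx = 720 bits / 0.000266261 s = 2.70 Mbps.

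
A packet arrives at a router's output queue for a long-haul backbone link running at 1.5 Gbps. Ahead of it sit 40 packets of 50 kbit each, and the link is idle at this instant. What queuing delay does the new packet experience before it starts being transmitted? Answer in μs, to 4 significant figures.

Each queued packet: L/R = 50000/1500000000 = 33.3333 μs.
40 queued → 1333.33 μs.
Queuing delay = 1333 μs.

1333 μs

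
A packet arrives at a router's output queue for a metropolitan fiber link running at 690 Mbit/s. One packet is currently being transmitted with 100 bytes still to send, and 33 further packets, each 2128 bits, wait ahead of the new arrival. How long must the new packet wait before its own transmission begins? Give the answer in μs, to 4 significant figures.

Each queued packet: L/R = 2128/690000000 = 3.08406 μs.
33 queued → 101.774 μs.
Plus remaining 800 bits of current packet: 1.15942 μs.
Queuing delay = 102.9 μs.

102.9 μs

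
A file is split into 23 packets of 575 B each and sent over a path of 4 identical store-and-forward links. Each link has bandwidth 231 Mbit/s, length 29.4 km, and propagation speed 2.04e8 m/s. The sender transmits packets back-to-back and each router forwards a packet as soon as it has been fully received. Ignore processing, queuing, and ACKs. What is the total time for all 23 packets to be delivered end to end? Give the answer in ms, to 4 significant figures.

Per-hop transmission t_tx = L/R = 4600/231000000 = 0.0199134 ms.
Per-hop propagation t_prop = 29400/204000000 = 0.144118 ms.
Pipeline fill: first packet needs 4·t_tx to clear all hops; remaining 22 packets each add one t_tx.
Total = (4+23-1)·t_tx + 4·t_prop = 26·0.0199134 + 4·0.144118 = 1.094 ms.

1.094 ms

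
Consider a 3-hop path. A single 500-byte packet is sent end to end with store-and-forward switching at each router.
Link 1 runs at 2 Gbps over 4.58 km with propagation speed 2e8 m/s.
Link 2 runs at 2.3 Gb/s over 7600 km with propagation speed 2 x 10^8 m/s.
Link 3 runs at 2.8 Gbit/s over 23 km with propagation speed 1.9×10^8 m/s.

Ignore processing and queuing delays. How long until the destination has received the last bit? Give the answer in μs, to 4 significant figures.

38150 μs

L = 500 × 8 = 4000 bits.
Transmission delays (L/R per hop): 2, 1.73913, 1.42857 μs; sum = 5.1677 μs.
Propagation delays (d/s per hop): 22.9, 38000, 121.053 μs; sum = 38144 μs.
End-to-end = 38150 μs.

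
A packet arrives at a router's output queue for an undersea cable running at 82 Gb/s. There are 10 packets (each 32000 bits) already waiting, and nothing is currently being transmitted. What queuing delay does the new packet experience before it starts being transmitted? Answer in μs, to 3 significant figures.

Each queued packet: L/R = 32000/82000000000 = 0.390244 μs.
10 queued → 3.90244 μs.
Queuing delay = 3.90 μs.

3.90 μs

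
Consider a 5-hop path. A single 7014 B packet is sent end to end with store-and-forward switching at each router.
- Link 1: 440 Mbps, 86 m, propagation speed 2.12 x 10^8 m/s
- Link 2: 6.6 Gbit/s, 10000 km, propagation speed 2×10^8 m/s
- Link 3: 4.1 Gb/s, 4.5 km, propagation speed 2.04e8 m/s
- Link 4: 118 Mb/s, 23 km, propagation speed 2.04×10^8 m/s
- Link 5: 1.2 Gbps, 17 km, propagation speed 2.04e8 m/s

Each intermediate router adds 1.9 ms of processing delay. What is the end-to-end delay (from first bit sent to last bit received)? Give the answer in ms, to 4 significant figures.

58.49 ms

L = 7014 × 8 = 56112 bits.
Transmission delays (L/R per hop): 0.127527, 0.00850182, 0.0136859, 0.475525, 0.04676 ms; sum = 0.672 ms.
Propagation delays (d/s per hop): 0.00040566, 50, 0.0220588, 0.112745, 0.0833333 ms; sum = 50.2185 ms.
Processing at 4 router(s): 4 × 1.9 ms = 7.6 ms.
End-to-end = 58.49 ms.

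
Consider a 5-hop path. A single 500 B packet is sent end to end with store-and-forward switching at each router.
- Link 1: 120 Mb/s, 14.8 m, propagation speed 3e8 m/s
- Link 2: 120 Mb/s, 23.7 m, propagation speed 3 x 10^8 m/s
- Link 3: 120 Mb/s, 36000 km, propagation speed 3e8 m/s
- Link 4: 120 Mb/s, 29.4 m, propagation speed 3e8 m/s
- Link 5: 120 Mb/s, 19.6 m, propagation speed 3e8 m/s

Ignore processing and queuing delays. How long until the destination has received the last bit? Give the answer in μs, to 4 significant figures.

L = 500 × 8 = 4000 bits.
Transmission delay per hop = L/R = 4000/120000000 = 33.3333 μs; 5 hops → 166.667 μs.
Propagation delays (d/s per hop): 0.0493333, 0.079, 120000, 0.098, 0.0653333 μs; sum = 120000 μs.
End-to-end = 120200 μs.

120200 μs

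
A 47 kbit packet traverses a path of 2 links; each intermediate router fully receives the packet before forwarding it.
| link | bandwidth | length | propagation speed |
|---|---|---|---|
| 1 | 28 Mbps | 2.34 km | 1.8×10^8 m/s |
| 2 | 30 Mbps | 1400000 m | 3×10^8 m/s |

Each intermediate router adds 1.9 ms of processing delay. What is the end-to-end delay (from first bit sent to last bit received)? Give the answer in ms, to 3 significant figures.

L = 47000 bits.
Transmission delays (L/R per hop): 1.67857, 1.56667 ms; sum = 3.24524 ms.
Propagation delays (d/s per hop): 0.013, 4.66667 ms; sum = 4.67967 ms.
Processing at 1 router(s): 1 × 1.9 ms = 1.9 ms.
End-to-end = 9.82 ms.

9.82 ms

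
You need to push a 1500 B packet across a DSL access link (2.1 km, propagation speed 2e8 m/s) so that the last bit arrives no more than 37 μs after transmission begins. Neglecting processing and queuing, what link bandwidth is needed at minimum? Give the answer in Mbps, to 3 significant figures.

453 Mbps

L = 12000 bits.
Propagation delay = 2100 / 200000000 = 10.5 μs.
Transmission budget = 37 − 10.5 = 26.5 μs.
R ≥ L / t_tx = 12000 bits / 2.65e-05 s = 453 Mbps.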